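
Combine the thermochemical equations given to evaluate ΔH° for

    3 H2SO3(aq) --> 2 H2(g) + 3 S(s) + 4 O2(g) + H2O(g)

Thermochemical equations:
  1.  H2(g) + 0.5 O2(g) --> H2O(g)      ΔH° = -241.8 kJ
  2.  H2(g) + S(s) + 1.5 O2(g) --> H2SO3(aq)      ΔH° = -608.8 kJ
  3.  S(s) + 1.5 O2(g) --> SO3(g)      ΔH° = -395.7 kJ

eq. 1 as written (H2O(g) already on the product side): -241.8 kJ
eq. 2 reversed and × 3 (reverse to put H2SO3(aq) on the reactant side; scale by 3 for the 3 H2SO3(aq)): (-3)·(-608.8) = +1826.4 kJ
eq. 3: not needed (SO3(g) appears nowhere else).
ΔH° = (-241.8) + (+1826.4) = 1584.6 kJ

ΔH° = 1584.6 kJ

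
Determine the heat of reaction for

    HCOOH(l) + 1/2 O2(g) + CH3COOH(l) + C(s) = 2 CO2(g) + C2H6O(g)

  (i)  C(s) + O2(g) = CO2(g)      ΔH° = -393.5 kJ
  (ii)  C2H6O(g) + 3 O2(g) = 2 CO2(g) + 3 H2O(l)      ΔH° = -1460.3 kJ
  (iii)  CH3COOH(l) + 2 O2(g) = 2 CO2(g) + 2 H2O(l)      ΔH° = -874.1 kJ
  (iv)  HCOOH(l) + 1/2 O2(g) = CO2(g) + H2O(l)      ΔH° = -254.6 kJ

ΔH° = -61.9 kJ

(i) as written (C(s) already on the reactant side): -393.5 kJ
(ii) reversed (C2H6O(g) must end up as a product): +1460.3 kJ
(iii) as written (CH3COOH(l) already on the reactant side): -874.1 kJ
(iv) as written (HCOOH(l) already on the reactant side): -254.6 kJ
Summing the manipulated equations, ΔH° = (1)·(-393.5) + (-1)·(-1460.3) + (1)·(-874.1) + (1)·(-254.6) = -61.9 kJ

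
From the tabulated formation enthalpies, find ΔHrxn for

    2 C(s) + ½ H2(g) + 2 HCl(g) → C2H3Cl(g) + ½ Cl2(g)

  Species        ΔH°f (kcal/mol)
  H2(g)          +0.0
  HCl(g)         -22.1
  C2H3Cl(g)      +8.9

Products: 1·(+8.9) + 1/2·(+0.0) = +8.9
Reactants: 2·(+0.0) + 1/2·(+0.0) + 2·(-22.1) = -44.2
ΔHrxn = (+8.9) − (-44.2) = 53.1 kcal/mol

ΔHrxn = 53.1 kcal/mol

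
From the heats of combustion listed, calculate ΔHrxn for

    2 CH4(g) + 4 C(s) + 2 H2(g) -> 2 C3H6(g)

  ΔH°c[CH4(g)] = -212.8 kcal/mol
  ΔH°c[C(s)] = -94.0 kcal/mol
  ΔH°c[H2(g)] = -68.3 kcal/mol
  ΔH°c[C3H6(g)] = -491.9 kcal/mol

With combustion enthalpies, reactants minus products:
= [2·(-212.8) + 4·(-94.0) + 2·(-68.3)] − [2·(-491.9)]
= 45.6 kcal/mol

ΔHrxn = 45.6 kcal/mol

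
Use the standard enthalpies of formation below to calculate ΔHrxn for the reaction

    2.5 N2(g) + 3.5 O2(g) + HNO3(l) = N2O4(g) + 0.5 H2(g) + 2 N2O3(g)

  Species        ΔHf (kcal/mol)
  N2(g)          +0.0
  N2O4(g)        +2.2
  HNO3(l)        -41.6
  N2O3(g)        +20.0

ΔH°rxn = Σ nΔHf°(products) − Σ nΔHf°(reactants).
Products: 1·(+2.2) + 1/2·(+0.0) + 2·(+20.0) = +42.2
Reactants: 5/2·(+0.0) + 7/2·(+0.0) + 1·(-41.6) = -41.6
ΔHrxn = (+42.2) − (-41.6) = 83.8 kcal/mol

ΔHrxn = 83.8 kcal/mol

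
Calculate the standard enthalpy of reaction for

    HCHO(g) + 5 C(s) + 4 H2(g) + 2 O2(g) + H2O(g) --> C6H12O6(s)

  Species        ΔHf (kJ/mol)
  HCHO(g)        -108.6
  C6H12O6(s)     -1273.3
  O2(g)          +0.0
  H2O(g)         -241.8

ΔHrxn = -922.9 kJ/mol

Products: 1·(-1273.3) = -1273.3
Reactants: 1·(-108.6) + 5·(+0.0) + 4·(+0.0) + 2·(+0.0) + 1·(-241.8) = -350.4
ΔHrxn = (-1273.3) − (-350.4) = -922.9 kJ/mol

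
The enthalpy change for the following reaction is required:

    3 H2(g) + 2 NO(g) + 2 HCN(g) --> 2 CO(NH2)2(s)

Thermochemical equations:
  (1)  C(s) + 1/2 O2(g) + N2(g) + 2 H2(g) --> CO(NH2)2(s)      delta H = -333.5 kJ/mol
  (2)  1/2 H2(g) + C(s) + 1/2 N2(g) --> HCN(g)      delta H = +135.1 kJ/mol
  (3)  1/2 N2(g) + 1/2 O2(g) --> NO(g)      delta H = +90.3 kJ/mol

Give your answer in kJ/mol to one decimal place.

(1) × 2 (scale by 2 for the 2 CO(NH2)2(s)): (2)·(-333.5) = -667.0 kJ/mol
(2) reversed and × 2 (reverse to put HCN(g) on the reactant side; ×2 to match 2 HCN(g) in the target): (-2)·(+135.1) = -270.2 kJ/mol
(3) reversed and × 2 (reverse to put NO(g) on the reactant side; scale by 2 for the 2 NO(g)): (-2)·(+90.3) = -180.6 kJ/mol
Combining the equations, delta H = (-667.0) + (-270.2) + (-180.6) = -1117.8 kJ/mol

delta H = -1117.8 kJ/mol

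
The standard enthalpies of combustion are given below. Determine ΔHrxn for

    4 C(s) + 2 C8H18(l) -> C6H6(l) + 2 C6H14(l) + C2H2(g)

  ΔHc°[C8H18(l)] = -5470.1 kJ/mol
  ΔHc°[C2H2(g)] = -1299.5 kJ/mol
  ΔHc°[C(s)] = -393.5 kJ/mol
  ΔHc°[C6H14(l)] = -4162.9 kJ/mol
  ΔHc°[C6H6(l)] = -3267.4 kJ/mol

With combustion enthalpies, reactants minus products:
= [4·(-393.5) + 2·(-5470.1)] − [1·(-3267.4) + 2·(-4162.9) + 1·(-1299.5)]
= 378.5 kJ/mol

ΔHrxn = 378.5 kJ/mol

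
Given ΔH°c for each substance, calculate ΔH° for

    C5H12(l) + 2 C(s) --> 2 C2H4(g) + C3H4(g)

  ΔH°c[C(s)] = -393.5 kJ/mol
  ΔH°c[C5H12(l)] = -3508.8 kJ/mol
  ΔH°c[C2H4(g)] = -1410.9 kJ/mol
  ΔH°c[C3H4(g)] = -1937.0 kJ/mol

Using ΔH = Σ nΔHc°(reactants) − Σ nΔHc°(products):
= [1·(-3508.8) + 2·(-393.5)] − [2·(-1410.9) + 1·(-1937.0)]
= 463.0 kJ/mol

ΔH° = 463.0 kJ/mol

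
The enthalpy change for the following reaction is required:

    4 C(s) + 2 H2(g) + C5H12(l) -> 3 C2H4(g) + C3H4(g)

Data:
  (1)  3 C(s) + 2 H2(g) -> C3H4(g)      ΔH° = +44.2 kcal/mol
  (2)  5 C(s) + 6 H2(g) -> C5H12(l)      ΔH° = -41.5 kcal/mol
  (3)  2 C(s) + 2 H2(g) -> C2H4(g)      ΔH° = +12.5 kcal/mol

ΔH° = 123.2 kcal/mol

(1) as written (C3H4(g) already on the product side): +44.2 kcal/mol
(2) reversed (C5H12(l) must end up as a reactant): +41.5 kcal/mol
(3) × 3 (scale by 3 for the 3 C2H4(g)): (3)·(+12.5) = +37.5 kcal/mol
ΔH° = (1)·(+44.2) + (-1)·(-41.5) + (3)·(+12.5) = 123.2 kcal/mol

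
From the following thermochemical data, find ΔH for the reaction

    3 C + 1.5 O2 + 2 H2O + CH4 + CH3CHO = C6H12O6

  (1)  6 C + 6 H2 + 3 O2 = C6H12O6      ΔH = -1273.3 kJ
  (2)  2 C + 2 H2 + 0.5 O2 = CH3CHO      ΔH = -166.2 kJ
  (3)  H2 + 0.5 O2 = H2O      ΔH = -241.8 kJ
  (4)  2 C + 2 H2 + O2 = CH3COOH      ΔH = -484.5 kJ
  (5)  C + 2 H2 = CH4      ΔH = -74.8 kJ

(1) as written (C6H12O6 already on the product side): -1273.3 kJ
(2) reversed (reverse to put CH3CHO on the reactant side): +166.2 kJ
(3) reversed and × 2 (H2O must end up as a reactant; scale by 2 for the 2 H2O): (-2)·(-241.8) = +483.6 kJ
(4): not needed (CH3COOH appears nowhere else).
(5) reversed (CH4 must end up as a reactant): +74.8 kJ
Since enthalpy is a state function, ΔH = (1)·(-1273.3) + (-1)·(-166.2) + (-2)·(-241.8) + (-1)·(-74.8) = -548.7 kJ

ΔH = -548.7 kJ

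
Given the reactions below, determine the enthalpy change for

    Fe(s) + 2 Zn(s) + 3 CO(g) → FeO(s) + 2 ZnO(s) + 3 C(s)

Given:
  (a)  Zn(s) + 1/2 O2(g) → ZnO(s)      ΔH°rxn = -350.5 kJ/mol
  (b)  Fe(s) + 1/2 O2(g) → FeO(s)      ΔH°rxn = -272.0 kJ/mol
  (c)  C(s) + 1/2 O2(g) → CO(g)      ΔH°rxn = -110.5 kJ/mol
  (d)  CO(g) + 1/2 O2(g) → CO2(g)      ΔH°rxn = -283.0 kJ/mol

(a) × 2 (scale by 2 for the 2 ZnO(s)): (2)·(-350.5) = -701.0 kJ/mol
(b) as written (FeO(s) already on the product side): -272.0 kJ/mol
(c) reversed and × 3 (reverse to put C(s) on the product side; scale by 3 for the 3 C(s)): (-3)·(-110.5) = +331.5 kJ/mol
(d): not needed (CO2(g) appears nowhere else).
Summing the manipulated equations, ΔH°rxn = (2)·(-350.5) + (1)·(-272.0) + (-3)·(-110.5) = -641.5 kJ/mol

ΔH°rxn = -641.5 kJ/mol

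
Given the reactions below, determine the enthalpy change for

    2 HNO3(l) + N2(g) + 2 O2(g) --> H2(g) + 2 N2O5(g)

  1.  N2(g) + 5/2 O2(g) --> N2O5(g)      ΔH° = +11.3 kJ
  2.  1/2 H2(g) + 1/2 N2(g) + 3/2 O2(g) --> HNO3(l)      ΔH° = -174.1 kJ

eq. 1 × 2: (2)·(+11.3) = +22.6 kJ
eq. 2 reversed and × 2: (-2)·(-174.1) = +348.2 kJ
ΔH° = (+22.6) + (+348.2) = 370.8 kJ

ΔH° = 370.8 kJ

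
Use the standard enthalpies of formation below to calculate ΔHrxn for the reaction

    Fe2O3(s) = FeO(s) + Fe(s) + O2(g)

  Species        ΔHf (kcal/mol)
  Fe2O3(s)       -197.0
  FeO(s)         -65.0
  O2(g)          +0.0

ΔHrxn = 132.0 kcal/mol

ΔH°rxn = Σ nΔHf°(products) − Σ nΔHf°(reactants).
Products: 1·(-65.0) + 1·(+0.0) + 1·(+0.0) = -65.0
Reactants: 1·(-197.0) = -197.0
ΔHrxn = (-65.0) − (-197.0) = 132.0 kcal/mol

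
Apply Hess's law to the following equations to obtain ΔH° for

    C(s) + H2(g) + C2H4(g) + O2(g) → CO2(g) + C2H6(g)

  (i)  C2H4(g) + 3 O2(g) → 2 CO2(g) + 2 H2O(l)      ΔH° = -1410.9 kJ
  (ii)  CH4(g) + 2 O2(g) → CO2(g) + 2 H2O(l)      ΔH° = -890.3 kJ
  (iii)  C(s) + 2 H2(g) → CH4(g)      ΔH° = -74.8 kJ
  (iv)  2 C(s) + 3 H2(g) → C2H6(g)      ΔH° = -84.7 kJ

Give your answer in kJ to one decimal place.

(i) as written (C2H4(g) already on the reactant side): -1410.9 kJ
(ii) reversed: +890.3 kJ
(iii) reversed: +74.8 kJ
(iv) as written (C2H6(g) already on the product side): -84.7 kJ
ΔH° = (1)·(-1410.9) + (-1)·(-890.3) + (-1)·(-74.8) + (1)·(-84.7) = -530.5 kJ

ΔH° = -530.5 kJ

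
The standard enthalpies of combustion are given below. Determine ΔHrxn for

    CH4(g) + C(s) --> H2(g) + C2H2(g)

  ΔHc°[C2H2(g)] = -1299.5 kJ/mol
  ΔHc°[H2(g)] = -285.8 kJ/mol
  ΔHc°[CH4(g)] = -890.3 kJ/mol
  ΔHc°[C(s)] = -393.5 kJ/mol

With combustion enthalpies, reactants minus products:
= [1·(-890.3) + 1·(-393.5)] − [1·(-285.8) + 1·(-1299.5)]
= 301.5 kJ/mol

ΔHrxn = 301.5 kJ/mol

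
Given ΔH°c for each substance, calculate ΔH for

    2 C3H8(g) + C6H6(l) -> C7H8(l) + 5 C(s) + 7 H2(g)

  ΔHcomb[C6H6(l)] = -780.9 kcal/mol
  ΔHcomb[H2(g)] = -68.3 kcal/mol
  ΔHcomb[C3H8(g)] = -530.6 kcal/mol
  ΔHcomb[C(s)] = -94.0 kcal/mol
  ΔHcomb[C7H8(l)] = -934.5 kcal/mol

With combustion enthalpies, reactants minus products:
= [2·(-530.6) + 1·(-780.9)] − [1·(-934.5) + 5·(-94.0) + 7·(-68.3)]
= 40.5 kcal/mol

ΔH = 40.5 kcal/mol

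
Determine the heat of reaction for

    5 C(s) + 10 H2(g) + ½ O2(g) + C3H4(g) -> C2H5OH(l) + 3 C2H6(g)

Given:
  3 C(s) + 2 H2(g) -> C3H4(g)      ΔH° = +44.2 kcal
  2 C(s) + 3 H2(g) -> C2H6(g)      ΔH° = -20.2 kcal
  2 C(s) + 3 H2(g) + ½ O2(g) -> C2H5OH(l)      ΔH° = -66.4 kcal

equation 1 reversed: -44.2 kcal
equation 2 × 3: (3)·(-20.2) = -60.6 kcal
equation 3 as written: -66.4 kcal
By Hess's law, ΔH° = (-44.2) + (-60.6) + (-66.4) = -171.2 kcal

ΔH° = -171.2 kcal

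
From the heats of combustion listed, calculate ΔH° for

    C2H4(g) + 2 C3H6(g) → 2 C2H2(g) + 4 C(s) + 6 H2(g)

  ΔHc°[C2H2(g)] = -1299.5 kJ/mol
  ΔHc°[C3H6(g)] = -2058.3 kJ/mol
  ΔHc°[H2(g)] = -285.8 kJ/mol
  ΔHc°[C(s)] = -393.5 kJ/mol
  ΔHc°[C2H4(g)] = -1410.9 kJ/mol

Using ΔH = Σ nΔHc°(reactants) − Σ nΔHc°(products):
= [1·(-1410.9) + 2·(-2058.3)] − [2·(-1299.5) + 4·(-393.5) + 6·(-285.8)]
= 360.3 kJ/mol

ΔH° = 360.3 kJ/mol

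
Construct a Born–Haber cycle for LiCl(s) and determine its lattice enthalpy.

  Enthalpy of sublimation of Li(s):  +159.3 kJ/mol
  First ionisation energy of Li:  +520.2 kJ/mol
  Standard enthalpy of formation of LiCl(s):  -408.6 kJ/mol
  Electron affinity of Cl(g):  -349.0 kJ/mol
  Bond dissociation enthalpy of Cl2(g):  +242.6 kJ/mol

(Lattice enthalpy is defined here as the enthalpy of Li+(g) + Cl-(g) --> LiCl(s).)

U = -860.4 kJ/mol

ΔHf° = 1·ΔHsub + 1·(ΣIE) + 1/2·D(Cl2) + 1·EA + U
-408.6 = 1·(+159.3) + 1·(+520.2) + 1/2·(+242.6) + 1·(-349.0) + U
U = -408.6 − (+451.8) = -860.4 kJ/mol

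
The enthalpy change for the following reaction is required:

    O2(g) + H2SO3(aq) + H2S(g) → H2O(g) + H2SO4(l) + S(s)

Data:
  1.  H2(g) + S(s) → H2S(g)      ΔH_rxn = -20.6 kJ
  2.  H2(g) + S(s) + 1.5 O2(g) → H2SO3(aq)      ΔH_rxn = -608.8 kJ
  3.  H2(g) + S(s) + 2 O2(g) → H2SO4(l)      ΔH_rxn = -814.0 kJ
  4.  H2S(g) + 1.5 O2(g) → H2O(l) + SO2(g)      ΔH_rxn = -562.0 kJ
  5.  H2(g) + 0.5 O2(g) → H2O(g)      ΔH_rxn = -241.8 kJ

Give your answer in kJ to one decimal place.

eq. 1 reversed: +20.6 kJ
eq. 2 reversed (H2SO3(aq) must end up as a reactant): +608.8 kJ
eq. 3 as written (H2SO4(l) already on the product side): -814.0 kJ
eq. 4: not needed (H2O(l) appears nowhere else).
eq. 5 as written (H2O(g) already on the product side): -241.8 kJ
Summing the manipulated equations, ΔH_rxn = (+20.6) + (+608.8) + (-814.0) + (-241.8) = -426.4 kJ

ΔH_rxn = -426.4 kJ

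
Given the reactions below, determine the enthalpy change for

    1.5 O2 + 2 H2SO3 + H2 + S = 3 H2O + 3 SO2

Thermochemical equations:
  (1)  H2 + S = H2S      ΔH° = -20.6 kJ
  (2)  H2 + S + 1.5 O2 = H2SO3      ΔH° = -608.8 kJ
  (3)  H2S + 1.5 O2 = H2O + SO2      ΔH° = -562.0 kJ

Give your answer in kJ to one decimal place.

(1) × 3: (3)·(-20.6) = -61.8 kJ
(2) reversed and × 2 (H2SO3 must end up as a reactant; scale by 2 for the 2 H2SO3): (-2)·(-608.8) = +1217.6 kJ
(3) × 3 (scale by 3 for the 3 H2O): (3)·(-562.0) = -1686.0 kJ
ΔH° = (3)·(-20.6) + (-2)·(-608.8) + (3)·(-562.0) = -530.2 kJ

ΔH° = -530.2 kJ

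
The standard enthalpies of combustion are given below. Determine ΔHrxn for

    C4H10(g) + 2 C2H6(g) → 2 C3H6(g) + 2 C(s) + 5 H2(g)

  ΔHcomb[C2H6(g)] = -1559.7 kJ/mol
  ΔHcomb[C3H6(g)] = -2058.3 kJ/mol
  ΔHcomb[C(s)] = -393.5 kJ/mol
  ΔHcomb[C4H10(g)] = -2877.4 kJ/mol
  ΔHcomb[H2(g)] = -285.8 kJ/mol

Using ΔH = Σ nΔHc°(reactants) − Σ nΔHc°(products):
= [1·(-2877.4) + 2·(-1559.7)] − [2·(-2058.3) + 2·(-393.5) + 5·(-285.8)]
= 335.8 kJ/mol

ΔHrxn = 335.8 kJ/mol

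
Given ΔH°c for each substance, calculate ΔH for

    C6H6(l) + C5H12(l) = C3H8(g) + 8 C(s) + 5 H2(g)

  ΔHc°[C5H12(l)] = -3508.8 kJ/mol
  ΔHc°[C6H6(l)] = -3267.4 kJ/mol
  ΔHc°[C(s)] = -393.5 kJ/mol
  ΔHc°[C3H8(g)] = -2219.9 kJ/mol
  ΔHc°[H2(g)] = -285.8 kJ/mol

With combustion enthalpies, reactants minus products:
= [1·(-3267.4) + 1·(-3508.8)] − [1·(-2219.9) + 8·(-393.5) + 5·(-285.8)]
= 20.7 kJ/mol

ΔH = 20.7 kJ/mol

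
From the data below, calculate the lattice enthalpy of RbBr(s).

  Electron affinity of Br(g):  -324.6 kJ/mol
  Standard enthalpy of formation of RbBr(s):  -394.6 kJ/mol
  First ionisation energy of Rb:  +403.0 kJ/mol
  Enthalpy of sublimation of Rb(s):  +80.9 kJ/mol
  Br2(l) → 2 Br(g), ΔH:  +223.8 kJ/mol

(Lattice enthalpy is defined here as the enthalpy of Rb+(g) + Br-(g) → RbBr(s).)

ΔHf° = 1·ΔHsub + 1·(ΣIE) + 1/2·D(Br2) + 1·EA + U
-394.6 = 1·(+80.9) + 1·(+403.0) + 1/2·(+223.8) + 1·(-324.6) + U
U = -394.6 − (+271.2) = -665.8 kJ/mol

U = -665.8 kJ/mol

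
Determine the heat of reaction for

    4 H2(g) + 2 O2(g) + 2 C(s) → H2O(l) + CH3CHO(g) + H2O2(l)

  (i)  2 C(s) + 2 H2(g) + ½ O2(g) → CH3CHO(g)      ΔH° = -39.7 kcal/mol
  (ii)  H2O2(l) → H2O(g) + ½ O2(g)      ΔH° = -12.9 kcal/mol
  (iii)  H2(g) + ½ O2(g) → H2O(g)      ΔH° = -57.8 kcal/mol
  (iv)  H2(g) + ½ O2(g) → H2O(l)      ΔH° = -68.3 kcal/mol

ΔH° = -152.9 kcal/mol

(i) as written (CH3CHO(g) already on the product side): -39.7 kcal/mol
(ii) reversed (H2O2(l) must end up as a product): +12.9 kcal/mol
(iii) as written: -57.8 kcal/mol
(iv) as written (H2O(l) already on the product side): -68.3 kcal/mol
By Hess's law, ΔH° = (1)·(-39.7) + (-1)·(-12.9) + (1)·(-57.8) + (1)·(-68.3) = -152.9 kcal/mol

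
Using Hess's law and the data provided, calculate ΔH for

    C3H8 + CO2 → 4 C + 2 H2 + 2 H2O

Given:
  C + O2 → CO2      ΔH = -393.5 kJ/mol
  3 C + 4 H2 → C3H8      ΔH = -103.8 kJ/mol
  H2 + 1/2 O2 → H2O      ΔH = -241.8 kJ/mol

equation 1 reversed: +393.5 kJ/mol
equation 2 reversed: +103.8 kJ/mol
equation 3 × 2: (2)·(-241.8) = -483.6 kJ/mol
ΔH = (-1)·(-393.5) + (-1)·(-103.8) + (2)·(-241.8) = 13.7 kJ/mol

ΔH = 13.7 kJ/mol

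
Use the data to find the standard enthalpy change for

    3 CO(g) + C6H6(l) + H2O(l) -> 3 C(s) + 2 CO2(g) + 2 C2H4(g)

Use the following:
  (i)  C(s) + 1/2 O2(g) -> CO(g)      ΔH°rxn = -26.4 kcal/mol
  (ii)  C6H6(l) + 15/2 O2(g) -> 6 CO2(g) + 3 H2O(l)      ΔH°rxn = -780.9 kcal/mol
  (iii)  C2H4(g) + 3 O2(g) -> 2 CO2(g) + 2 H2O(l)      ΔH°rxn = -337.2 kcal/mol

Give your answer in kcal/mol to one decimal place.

ΔH°rxn = -27.3 kcal/mol

(i) reversed and × 3 (CO(g) must end up as a reactant; scale by 3 for the 3 CO(g)): (-3)·(-26.4) = +79.2 kcal/mol
(ii) as written (C6H6(l) already on the reactant side): -780.9 kcal/mol
(iii) reversed and × 2 (C2H4(g) must end up as a product; scale by 2 for the 2 C2H4(g)): (-2)·(-337.2) = +674.4 kcal/mol
ΔH°rxn = (+79.2) + (-780.9) + (+674.4) = -27.3 kcal/mol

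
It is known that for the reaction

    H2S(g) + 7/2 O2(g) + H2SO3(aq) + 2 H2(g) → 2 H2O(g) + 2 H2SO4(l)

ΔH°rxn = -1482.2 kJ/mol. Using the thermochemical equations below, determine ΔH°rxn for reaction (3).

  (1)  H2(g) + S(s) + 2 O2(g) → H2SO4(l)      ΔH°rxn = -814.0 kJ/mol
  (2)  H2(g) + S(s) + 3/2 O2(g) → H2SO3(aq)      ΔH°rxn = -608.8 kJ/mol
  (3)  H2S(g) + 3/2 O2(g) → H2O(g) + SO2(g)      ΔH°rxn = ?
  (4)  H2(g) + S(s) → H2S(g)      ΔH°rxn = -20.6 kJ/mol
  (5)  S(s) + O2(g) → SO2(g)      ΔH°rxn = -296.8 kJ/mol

ΔH°rxn = -518.0 kJ/mol

(1) × 2 (scale by 2 for the 2 H2SO4(l)): (2)·(-814.0) = -1628.0 kJ/mol
(2) reversed (H2SO3(aq) must end up as a reactant): +608.8 kJ/mol
(3) × 2 (scale by 2 for the 2 H2O(g)): contributes 2·x
(4) as written: -20.6 kJ/mol
(5) reversed and × 2: (-2)·(-296.8) = +593.6 kJ/mol
-1482.2 = (-1628.0) + (+608.8) + (-20.6) + (+593.6) + 2·x
x = (-1482.2 − (-446.2)) / (2) = -518.0 kJ/mol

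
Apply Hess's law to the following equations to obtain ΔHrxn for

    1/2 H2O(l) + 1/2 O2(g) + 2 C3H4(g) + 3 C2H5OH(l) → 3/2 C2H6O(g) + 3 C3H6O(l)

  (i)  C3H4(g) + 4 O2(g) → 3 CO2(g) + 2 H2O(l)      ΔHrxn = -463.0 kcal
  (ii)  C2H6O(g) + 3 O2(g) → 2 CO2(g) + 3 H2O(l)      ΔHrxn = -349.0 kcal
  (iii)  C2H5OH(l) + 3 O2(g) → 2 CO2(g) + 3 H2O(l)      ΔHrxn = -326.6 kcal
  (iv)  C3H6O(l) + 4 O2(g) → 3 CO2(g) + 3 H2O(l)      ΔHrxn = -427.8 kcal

(i) × 2 (×2 to match 2 C3H4(g) in the target): (2)·(-463.0) = -926.0 kcal
(ii) reversed and × 3/2 (reverse to put C2H6O(g) on the product side; ×3/2 to match 3/2 C2H6O(g) in the target): (-3/2)·(-349.0) = +523.5 kcal
(iii) × 3 (×3 to match 3 C2H5OH(l) in the target): (3)·(-326.6) = -979.8 kcal
(iv) reversed and × 3 (C3H6O(l) must end up as a product; ×3 to match 3 C3H6O(l) in the target): (-3)·(-427.8) = +1283.4 kcal
By Hess's law, ΔHrxn = (-926.0) + (+523.5) + (-979.8) + (+1283.4) = -98.9 kcal

ΔHrxn = -98.9 kcal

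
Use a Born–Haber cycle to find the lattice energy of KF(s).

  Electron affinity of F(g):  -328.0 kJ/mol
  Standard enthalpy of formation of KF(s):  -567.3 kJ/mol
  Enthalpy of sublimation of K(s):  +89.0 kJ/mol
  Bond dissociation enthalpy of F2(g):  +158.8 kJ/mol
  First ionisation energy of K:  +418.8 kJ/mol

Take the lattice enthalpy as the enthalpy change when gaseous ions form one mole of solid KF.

U = -826.5 kJ/mol

ΔHf° = 1·ΔHsub + 1·(ΣIE) + 1/2·D(F2) + 1·EA + U
-567.3 = 1·(+89.0) + 1·(+418.8) + 1/2·(+158.8) + 1·(-328.0) + U
U = -567.3 − (+259.2) = -826.5 kJ/mol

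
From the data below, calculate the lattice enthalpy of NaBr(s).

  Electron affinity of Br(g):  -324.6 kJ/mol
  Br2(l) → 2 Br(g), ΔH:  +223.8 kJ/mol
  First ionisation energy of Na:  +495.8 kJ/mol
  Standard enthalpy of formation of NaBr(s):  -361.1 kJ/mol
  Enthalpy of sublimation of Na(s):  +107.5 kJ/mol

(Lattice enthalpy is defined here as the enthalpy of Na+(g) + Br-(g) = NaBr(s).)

ΔHf° = 1·ΔHsub + 1·(ΣIE) + 1/2·D(Br2) + 1·EA + U
-361.1 = 1·(+107.5) + 1·(+495.8) + 1/2·(+223.8) + 1·(-324.6) + U
U = -361.1 − (+390.6) = -751.7 kJ/mol

U = -751.7 kJ/mol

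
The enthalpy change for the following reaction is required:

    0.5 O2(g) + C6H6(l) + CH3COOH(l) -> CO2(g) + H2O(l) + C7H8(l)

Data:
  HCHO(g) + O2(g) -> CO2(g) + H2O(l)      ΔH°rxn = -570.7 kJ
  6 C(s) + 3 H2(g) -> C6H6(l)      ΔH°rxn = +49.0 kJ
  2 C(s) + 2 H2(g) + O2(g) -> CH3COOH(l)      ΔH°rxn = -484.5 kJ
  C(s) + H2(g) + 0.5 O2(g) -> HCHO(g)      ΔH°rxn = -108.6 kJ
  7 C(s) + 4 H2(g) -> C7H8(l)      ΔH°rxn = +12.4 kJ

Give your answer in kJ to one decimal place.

ΔH°rxn = -231.4 kJ

equation 1 as written: -570.7 kJ
equation 2 reversed: -49.0 kJ
equation 3 reversed: +484.5 kJ
equation 4 as written: -108.6 kJ
equation 5 as written: +12.4 kJ
Summing the manipulated equations, ΔH°rxn = (-570.7) + (-49.0) + (+484.5) + (-108.6) + (+12.4) = -231.4 kJ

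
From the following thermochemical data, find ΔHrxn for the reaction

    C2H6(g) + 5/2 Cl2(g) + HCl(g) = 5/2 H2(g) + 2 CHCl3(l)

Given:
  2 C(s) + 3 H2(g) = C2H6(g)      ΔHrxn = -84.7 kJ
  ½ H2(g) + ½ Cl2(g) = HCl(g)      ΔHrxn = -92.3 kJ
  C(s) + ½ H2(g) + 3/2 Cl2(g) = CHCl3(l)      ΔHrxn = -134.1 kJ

equation 1 reversed (reverse to put C2H6(g) on the reactant side): +84.7 kJ
equation 2 reversed (HCl(g) must end up as a reactant): +92.3 kJ
equation 3 × 2 (scale by 2 for the 2 CHCl3(l)): (2)·(-134.1) = -268.2 kJ
Summing the manipulated equations, ΔHrxn = (-1)·(-84.7) + (-1)·(-92.3) + (2)·(-134.1) = -91.2 kJ

ΔHrxn = -91.2 kJ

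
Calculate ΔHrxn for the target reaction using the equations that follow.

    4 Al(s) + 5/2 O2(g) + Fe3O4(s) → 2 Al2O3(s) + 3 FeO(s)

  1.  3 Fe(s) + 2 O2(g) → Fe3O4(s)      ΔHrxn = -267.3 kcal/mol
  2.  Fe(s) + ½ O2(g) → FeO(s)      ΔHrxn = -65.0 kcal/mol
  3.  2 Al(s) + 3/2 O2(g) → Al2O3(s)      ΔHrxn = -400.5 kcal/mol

eq. 1 reversed: +267.3 kcal/mol
eq. 2 × 3: (3)·(-65.0) = -195.0 kcal/mol
eq. 3 × 2: (2)·(-400.5) = -801.0 kcal/mol
By Hess's law, ΔHrxn = (-1)·(-267.3) + (3)·(-65.0) + (2)·(-400.5) = -728.7 kcal/mol

ΔHrxn = -728.7 kcal/mol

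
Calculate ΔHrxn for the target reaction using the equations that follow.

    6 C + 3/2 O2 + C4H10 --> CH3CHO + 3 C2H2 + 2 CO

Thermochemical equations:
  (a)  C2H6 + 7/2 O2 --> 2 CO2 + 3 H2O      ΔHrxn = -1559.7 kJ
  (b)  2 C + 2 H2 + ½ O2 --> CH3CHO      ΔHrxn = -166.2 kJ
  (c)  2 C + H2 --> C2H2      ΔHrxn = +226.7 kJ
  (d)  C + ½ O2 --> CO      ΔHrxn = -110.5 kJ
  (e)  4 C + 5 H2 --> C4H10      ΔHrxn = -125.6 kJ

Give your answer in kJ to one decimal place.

(a): not needed (C2H6 appears nowhere else).
(b) as written (CH3CHO already on the product side): -166.2 kJ
(c) × 3 (scale by 3 for the 3 C2H2): (3)·(+226.7) = +680.1 kJ
(d) × 2 (scale by 2 for the 2 CO): (2)·(-110.5) = -221.0 kJ
(e) reversed (C4H10 must end up as a reactant): +125.6 kJ
Combining the equations, ΔHrxn = (1)·(-166.2) + (3)·(+226.7) + (2)·(-110.5) + (-1)·(-125.6) = 418.5 kJ

ΔHrxn = 418.5 kJ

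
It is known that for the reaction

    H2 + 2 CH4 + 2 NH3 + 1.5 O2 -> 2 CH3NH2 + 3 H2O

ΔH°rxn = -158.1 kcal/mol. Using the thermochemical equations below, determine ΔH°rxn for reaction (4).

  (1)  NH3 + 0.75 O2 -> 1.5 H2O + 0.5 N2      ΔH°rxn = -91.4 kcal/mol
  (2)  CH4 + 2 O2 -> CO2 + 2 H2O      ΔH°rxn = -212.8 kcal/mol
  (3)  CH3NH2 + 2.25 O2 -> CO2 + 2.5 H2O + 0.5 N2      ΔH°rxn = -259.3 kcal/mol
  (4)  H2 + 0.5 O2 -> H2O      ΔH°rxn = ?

ΔH°rxn = -68.3 kcal/mol

(1) × 2 (scale by 2 for the 2 NH3): (2)·(-91.4) = -182.8 kcal/mol
(2) × 2 (scale by 2 for the 2 CH4): (2)·(-212.8) = -425.6 kcal/mol
(3) reversed and × 2 (reverse to put CH3NH2 on the product side; ×2 to match 2 CH3NH2 in the target): (-2)·(-259.3) = +518.6 kcal/mol
(4) as written (H2 already on the reactant side): contributes x
-158.1 = (-182.8) + (-425.6) + (+518.6) + x
x = (-158.1 − (-89.8)) / (1) = -68.3 kcal/mol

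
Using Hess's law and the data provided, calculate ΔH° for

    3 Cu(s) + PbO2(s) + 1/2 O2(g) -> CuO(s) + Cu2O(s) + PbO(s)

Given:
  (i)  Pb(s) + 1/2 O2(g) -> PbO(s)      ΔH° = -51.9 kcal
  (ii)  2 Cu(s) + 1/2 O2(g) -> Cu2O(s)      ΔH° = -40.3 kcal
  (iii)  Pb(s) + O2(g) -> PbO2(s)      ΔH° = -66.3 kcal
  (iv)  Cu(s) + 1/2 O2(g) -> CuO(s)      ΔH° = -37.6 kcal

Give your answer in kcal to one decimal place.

ΔH° = -63.5 kcal

(i) as written (PbO(s) already on the product side): -51.9 kcal
(ii) as written (Cu2O(s) already on the product side): -40.3 kcal
(iii) reversed (reverse to put PbO2(s) on the reactant side): +66.3 kcal
(iv) as written (CuO(s) already on the product side): -37.6 kcal
Since enthalpy is a state function, ΔH° = (-51.9) + (-40.3) + (+66.3) + (-37.6) = -63.5 kcal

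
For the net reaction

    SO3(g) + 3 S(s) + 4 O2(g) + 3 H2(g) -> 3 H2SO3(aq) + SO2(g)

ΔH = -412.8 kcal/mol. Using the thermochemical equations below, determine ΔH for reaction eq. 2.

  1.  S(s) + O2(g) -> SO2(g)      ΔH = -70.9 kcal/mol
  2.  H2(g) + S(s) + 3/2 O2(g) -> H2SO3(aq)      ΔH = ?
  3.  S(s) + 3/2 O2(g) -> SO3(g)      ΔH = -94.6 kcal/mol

eq. 1 as written (SO2(g) already on the product side): -70.9 kcal/mol
eq. 2 × 3 (scale by 3 for the 3 H2SO3(aq)): contributes 3·x
eq. 3 reversed (reverse to put SO3(g) on the reactant side): +94.6 kcal/mol
-412.8 = (-70.9) + (+94.6) + 3·x
x = (-412.8 − (+23.7)) / (3) = -145.5 kcal/mol

ΔH = -145.5 kcal/mol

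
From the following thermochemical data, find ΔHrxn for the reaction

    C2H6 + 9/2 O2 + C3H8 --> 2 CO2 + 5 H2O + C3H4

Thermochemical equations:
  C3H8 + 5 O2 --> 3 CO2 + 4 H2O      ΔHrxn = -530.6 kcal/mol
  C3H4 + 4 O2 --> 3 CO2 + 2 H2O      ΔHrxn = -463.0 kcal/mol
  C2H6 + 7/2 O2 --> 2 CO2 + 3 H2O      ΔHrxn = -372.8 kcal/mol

ΔHrxn = -440.4 kcal/mol

equation 1 as written (C3H8 already on the reactant side): -530.6 kcal/mol
equation 2 reversed (C3H4 must end up as a product): +463.0 kcal/mol
equation 3 as written (C2H6 already on the reactant side): -372.8 kcal/mol
ΔHrxn = (-530.6) + (+463.0) + (-372.8) = -440.4 kcal/mol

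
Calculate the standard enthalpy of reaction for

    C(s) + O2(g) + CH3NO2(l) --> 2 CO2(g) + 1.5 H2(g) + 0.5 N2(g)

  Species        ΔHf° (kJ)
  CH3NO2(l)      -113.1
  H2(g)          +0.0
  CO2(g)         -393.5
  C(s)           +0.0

ΔHrxn = -673.9 kJ

Products: 2·(-393.5) + 3/2·(+0.0) + 1/2·(+0.0) = -787.0
Reactants: 1·(+0.0) + 1·(+0.0) + 1·(-113.1) = -113.1
ΔHrxn = (-787.0) − (-113.1) = -673.9 kJ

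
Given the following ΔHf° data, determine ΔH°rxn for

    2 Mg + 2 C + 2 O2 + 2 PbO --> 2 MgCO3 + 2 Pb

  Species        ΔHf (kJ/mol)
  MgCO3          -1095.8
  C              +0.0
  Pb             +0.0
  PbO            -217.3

Products: 2·(-1095.8) + 2·(+0.0) = -2191.6
Reactants: 2·(+0.0) + 2·(+0.0) + 2·(+0.0) + 2·(-217.3) = -434.6
ΔH°rxn = (-2191.6) − (-434.6) = -1757.0 kJ/mol

ΔH°rxn = -1757.0 kJ/mol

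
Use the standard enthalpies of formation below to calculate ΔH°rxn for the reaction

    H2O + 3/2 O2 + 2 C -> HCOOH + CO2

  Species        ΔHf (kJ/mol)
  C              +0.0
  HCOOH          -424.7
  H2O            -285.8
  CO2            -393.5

ΔH°rxn = -532.4 kJ/mol

Products: 1·(-424.7) + 1·(-393.5) = -818.2
Reactants: 1·(-285.8) + 3/2·(+0.0) + 2·(+0.0) = -285.8
ΔH°rxn = (-818.2) − (-285.8) = -532.4 kJ/mol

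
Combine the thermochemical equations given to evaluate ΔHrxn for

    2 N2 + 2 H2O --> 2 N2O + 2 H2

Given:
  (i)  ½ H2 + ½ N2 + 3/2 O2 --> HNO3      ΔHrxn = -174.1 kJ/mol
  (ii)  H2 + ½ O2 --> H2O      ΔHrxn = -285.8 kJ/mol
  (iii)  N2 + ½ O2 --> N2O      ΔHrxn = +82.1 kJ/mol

ΔHrxn = 735.8 kJ/mol

(i): not needed (HNO3 appears nowhere else).
(ii) reversed and × 2 (H2O must end up as a reactant; scale by 2 for the 2 H2O): (-2)·(-285.8) = +571.6 kJ/mol
(iii) × 2 (scale by 2 for the 2 N2O): (2)·(+82.1) = +164.2 kJ/mol
ΔHrxn = (-2)·(-285.8) + (2)·(+82.1) = 735.8 kJ/mol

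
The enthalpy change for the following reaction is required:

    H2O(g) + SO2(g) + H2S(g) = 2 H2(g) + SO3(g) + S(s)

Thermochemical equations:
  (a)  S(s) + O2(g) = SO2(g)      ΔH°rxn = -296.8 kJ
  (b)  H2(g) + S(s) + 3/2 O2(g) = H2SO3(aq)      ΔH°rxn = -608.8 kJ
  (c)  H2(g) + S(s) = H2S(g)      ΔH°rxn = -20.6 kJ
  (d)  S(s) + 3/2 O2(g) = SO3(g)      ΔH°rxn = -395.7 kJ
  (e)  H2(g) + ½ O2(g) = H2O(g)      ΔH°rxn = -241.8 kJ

ΔH°rxn = 163.5 kJ

(a) reversed (SO2(g) must end up as a reactant): +296.8 kJ
(b): not needed (H2SO3(aq) appears nowhere else).
(c) reversed (reverse to put H2S(g) on the reactant side): +20.6 kJ
(d) as written (SO3(g) already on the product side): -395.7 kJ
(e) reversed (H2O(g) must end up as a reactant): +241.8 kJ
ΔH°rxn = (-1)·(-296.8) + (-1)·(-20.6) + (1)·(-395.7) + (-1)·(-241.8) = 163.5 kJ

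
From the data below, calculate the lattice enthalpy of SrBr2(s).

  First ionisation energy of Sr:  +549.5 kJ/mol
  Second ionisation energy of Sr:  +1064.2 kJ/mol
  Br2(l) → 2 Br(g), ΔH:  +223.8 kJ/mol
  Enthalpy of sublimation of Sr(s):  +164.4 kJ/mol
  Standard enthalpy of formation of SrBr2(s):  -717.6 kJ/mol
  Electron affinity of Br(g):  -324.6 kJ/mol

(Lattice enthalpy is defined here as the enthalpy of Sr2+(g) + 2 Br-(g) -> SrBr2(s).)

U = -2070.3 kJ/mol

ΔHf° = 1·ΔHsub + 1·(ΣIE) + 1·D(Br2) + 2·EA + U
-717.6 = 1·(+164.4) + 1·(+1613.7) + 1·(+223.8) + 2·(-324.6) + U
U = -717.6 − (+1352.7) = -2070.3 kJ/mol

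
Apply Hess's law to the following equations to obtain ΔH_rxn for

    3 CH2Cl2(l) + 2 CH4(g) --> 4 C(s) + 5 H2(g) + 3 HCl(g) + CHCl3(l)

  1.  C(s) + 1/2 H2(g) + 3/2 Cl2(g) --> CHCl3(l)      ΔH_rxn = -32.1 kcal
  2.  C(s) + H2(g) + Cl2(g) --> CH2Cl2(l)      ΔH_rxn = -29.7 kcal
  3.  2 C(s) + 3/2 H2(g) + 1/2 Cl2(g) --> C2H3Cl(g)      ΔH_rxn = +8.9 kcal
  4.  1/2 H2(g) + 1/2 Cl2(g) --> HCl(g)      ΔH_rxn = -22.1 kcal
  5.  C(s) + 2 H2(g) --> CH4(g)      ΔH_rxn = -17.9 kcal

eq. 1 as written: -32.1 kcal
eq. 2 reversed and × 3: (-3)·(-29.7) = +89.1 kcal
eq. 3: not needed.
eq. 4 × 3: (3)·(-22.1) = -66.3 kcal
eq. 5 reversed and × 2: (-2)·(-17.9) = +35.8 kcal
ΔH_rxn = (-32.1) + (+89.1) + (-66.3) + (+35.8) = 26.5 kcal

ΔH_rxn = 26.5 kcal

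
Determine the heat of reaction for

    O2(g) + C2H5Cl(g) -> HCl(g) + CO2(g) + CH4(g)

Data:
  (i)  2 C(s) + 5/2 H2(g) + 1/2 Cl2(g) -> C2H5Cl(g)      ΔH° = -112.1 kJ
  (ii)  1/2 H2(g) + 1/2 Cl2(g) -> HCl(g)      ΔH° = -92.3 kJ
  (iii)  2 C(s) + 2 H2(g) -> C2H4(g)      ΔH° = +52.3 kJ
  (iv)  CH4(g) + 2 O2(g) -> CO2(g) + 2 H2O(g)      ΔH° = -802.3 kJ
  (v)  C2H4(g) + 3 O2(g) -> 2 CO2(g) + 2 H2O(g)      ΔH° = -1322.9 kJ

(i) reversed (C2H5Cl(g) must end up as a reactant): +112.1 kJ
(ii) as written (HCl(g) already on the product side): -92.3 kJ
(iii) as written: +52.3 kJ
(iv) reversed (CH4(g) must end up as a product): +802.3 kJ
(v) as written: -1322.9 kJ
Summing the manipulated equations, ΔH° = (+112.1) + (-92.3) + (+52.3) + (+802.3) + (-1322.9) = -448.5 kJ

ΔH° = -448.5 kJ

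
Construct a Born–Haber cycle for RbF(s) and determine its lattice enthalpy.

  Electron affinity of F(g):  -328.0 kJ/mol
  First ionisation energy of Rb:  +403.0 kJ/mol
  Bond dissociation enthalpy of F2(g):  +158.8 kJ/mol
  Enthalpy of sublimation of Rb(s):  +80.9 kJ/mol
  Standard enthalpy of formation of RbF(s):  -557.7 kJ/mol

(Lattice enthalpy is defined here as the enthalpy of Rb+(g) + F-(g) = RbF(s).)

U = -793.0 kJ/mol

ΔHf° = 1·ΔHsub + 1·(ΣIE) + 1/2·D(F2) + 1·EA + U
-557.7 = 1·(+80.9) + 1·(+403.0) + 1/2·(+158.8) + 1·(-328.0) + U
U = -557.7 − (+235.3) = -793.0 kJ/mol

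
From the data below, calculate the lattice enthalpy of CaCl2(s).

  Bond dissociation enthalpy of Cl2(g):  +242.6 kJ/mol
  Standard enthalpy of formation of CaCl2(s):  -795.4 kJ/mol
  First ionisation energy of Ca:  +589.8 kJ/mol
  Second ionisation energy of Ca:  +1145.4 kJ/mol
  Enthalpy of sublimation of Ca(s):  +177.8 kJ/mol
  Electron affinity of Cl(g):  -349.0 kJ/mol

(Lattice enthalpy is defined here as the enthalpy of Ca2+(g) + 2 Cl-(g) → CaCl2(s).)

U = -2253.0 kJ/mol

ΔHf° = 1·ΔHsub + 1·(ΣIE) + 1·D(Cl2) + 2·EA + U
-795.4 = 1·(+177.8) + 1·(+1735.2) + 1·(+242.6) + 2·(-349.0) + U
U = -795.4 − (+1457.6) = -2253.0 kJ/mol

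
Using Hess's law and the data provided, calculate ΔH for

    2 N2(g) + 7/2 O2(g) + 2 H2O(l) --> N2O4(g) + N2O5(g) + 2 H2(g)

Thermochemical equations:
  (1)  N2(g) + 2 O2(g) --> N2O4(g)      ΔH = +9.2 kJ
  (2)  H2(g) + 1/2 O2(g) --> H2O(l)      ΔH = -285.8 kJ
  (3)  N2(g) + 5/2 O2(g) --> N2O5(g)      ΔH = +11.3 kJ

(1) as written (N2O4(g) already on the product side): +9.2 kJ
(2) reversed and × 2 (H2O(l) must end up as a reactant; ×2 to match 2 H2O(l) in the target): (-2)·(-285.8) = +571.6 kJ
(3) as written (N2O5(g) already on the product side): +11.3 kJ
Combining the equations, ΔH = (1)·(+9.2) + (-2)·(-285.8) + (1)·(+11.3) = 592.1 kJ

ΔH = 592.1 kJ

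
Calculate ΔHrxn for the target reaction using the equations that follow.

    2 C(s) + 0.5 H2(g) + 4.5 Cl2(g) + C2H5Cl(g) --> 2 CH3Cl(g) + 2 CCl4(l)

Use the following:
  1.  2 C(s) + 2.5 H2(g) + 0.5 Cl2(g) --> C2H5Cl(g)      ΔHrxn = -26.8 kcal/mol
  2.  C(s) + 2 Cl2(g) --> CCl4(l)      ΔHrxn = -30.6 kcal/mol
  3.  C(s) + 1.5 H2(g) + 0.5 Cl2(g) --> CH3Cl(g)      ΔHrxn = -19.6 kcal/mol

eq. 1 reversed (reverse to put C2H5Cl(g) on the reactant side): +26.8 kcal/mol
eq. 2 × 2 (scale by 2 for the 2 CCl4(l)): (2)·(-30.6) = -61.2 kcal/mol
eq. 3 × 2 (×2 to match 2 CH3Cl(g) in the target): (2)·(-19.6) = -39.2 kcal/mol
Combining the equations, ΔHrxn = (-1)·(-26.8) + (2)·(-30.6) + (2)·(-19.6) = -73.6 kcal/mol

ΔHrxn = -73.6 kcal/mol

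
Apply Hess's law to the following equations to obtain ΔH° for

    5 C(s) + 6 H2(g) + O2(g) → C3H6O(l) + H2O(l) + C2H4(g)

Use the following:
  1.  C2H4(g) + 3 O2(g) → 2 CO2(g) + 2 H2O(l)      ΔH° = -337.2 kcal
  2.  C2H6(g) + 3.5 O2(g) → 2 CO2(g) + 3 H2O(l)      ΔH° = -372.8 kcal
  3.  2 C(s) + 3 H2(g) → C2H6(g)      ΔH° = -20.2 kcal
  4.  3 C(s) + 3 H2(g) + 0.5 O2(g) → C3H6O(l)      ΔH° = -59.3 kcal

ΔH° = -115.1 kcal

eq. 1 reversed: +337.2 kcal
eq. 2 as written: -372.8 kcal
eq. 3 as written: -20.2 kcal
eq. 4 as written: -59.3 kcal
ΔH° = (+337.2) + (-372.8) + (-20.2) + (-59.3) = -115.1 kcal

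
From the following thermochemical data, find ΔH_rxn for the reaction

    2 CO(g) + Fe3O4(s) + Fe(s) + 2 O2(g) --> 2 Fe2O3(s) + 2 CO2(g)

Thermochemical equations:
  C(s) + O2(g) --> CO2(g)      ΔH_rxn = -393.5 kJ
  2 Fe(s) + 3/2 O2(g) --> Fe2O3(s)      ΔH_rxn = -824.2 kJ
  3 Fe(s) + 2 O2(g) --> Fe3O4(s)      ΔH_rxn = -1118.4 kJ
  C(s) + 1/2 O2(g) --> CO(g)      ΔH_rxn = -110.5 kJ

ΔH_rxn = -1096.0 kJ

equation 1 × 2 (scale by 2 for the 2 CO2(g)): (2)·(-393.5) = -787.0 kJ
equation 2 × 2 (scale by 2 for the 2 Fe2O3(s)): (2)·(-824.2) = -1648.4 kJ
equation 3 reversed (reverse to put Fe3O4(s) on the reactant side): +1118.4 kJ
equation 4 reversed and × 2 (reverse to put CO(g) on the reactant side; scale by 2 for the 2 CO(g)): (-2)·(-110.5) = +221.0 kJ
ΔH_rxn = (-787.0) + (-1648.4) + (+1118.4) + (+221.0) = -1096.0 kJ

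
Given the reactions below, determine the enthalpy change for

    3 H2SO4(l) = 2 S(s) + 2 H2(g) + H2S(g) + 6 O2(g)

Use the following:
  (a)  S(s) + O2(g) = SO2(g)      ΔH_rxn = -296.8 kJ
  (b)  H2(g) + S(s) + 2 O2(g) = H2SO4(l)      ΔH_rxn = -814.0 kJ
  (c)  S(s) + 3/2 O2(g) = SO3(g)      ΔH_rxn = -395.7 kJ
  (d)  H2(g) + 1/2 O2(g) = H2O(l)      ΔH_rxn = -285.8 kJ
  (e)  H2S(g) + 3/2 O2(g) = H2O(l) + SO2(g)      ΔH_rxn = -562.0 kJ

ΔH_rxn = 2421.4 kJ

(a) as written: -296.8 kJ
(b) reversed and × 3 (H2SO4(l) must end up as a reactant; ×3 to match 3 H2SO4(l) in the target): (-3)·(-814.0) = +2442.0 kJ
(c): not needed (SO3(g) appears nowhere else).
(d) as written: -285.8 kJ
(e) reversed (reverse to put H2S(g) on the product side): +562.0 kJ
Combining the equations, ΔH_rxn = (-296.8) + (+2442.0) + (-285.8) + (+562.0) = 2421.4 kJ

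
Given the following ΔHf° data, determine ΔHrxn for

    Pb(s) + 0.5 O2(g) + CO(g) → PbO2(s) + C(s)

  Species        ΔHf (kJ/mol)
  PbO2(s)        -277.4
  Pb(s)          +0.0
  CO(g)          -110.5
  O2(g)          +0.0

ΔH°rxn = Σ nΔHf°(products) − Σ nΔHf°(reactants).
Products: 1·(-277.4) + 1·(+0.0) = -277.4
Reactants: 1·(+0.0) + 1/2·(+0.0) + 1·(-110.5) = -110.5
ΔHrxn = (-277.4) − (-110.5) = -166.9 kJ/mol

ΔHrxn = -166.9 kJ/mol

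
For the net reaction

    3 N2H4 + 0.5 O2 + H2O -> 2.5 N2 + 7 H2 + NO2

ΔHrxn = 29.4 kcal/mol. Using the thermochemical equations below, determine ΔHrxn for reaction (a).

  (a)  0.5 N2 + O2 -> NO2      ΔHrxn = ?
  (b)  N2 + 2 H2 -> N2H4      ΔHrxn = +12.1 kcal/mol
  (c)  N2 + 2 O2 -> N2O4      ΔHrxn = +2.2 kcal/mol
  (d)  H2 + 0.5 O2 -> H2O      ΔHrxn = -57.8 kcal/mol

(a) as written: contributes x
(b) reversed and × 3: (-3)·(+12.1) = -36.3 kcal/mol
(c): not needed.
(d) reversed: +57.8 kcal/mol
+29.4 = (-36.3) + (+57.8) + x
x = (+29.4 − (+21.5)) / (1) = 7.9 kcal/mol

ΔHrxn = 7.9 kcal/mol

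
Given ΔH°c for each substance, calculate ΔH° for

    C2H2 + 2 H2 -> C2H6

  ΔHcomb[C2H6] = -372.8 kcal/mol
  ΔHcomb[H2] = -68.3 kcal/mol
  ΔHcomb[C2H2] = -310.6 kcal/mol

With combustion enthalpies, reactants minus products:
= [1·(-310.6) + 2·(-68.3)] − [1·(-372.8)]
= -74.4 kcal/mol

ΔH° = -74.4 kcal/mol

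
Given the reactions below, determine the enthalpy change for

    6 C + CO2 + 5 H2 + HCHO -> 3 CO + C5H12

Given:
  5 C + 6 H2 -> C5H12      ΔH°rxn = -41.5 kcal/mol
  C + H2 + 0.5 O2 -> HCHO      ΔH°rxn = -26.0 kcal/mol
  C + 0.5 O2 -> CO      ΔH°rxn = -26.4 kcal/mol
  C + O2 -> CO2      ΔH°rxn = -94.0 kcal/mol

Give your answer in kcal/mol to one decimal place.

ΔH°rxn = -0.7 kcal/mol

equation 1 as written: -41.5 kcal/mol
equation 2 reversed: +26.0 kcal/mol
equation 3 × 3: (3)·(-26.4) = -79.2 kcal/mol
equation 4 reversed: +94.0 kcal/mol
ΔH°rxn = (-41.5) + (+26.0) + (-79.2) + (+94.0) = -0.7 kcal/mol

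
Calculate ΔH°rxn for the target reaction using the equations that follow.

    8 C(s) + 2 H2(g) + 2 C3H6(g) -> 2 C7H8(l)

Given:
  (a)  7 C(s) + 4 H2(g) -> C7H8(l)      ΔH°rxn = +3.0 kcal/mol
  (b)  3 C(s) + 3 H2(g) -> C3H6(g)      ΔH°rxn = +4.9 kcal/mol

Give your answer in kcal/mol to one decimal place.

ΔH°rxn = -3.8 kcal/mol

(a) × 2 (×2 to match 2 C7H8(l) in the target): (2)·(+3.0) = +6.0 kcal/mol
(b) reversed and × 2 (C3H6(g) must end up as a reactant; scale by 2 for the 2 C3H6(g)): (-2)·(+4.9) = -9.8 kcal/mol
ΔH°rxn = (+6.0) + (-9.8) = -3.8 kcal/mol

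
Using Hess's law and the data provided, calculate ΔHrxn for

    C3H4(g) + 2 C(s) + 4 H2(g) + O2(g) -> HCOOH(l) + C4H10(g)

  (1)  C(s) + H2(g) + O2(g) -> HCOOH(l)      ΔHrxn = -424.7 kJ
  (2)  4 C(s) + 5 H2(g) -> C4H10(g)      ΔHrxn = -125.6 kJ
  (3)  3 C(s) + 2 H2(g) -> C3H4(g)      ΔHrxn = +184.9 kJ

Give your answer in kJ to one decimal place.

(1) as written (HCOOH(l) already on the product side): -424.7 kJ
(2) as written (C4H10(g) already on the product side): -125.6 kJ
(3) reversed (reverse to put C3H4(g) on the reactant side): -184.9 kJ
ΔHrxn = (-424.7) + (-125.6) + (-184.9) = -735.2 kJ

ΔHrxn = -735.2 kJ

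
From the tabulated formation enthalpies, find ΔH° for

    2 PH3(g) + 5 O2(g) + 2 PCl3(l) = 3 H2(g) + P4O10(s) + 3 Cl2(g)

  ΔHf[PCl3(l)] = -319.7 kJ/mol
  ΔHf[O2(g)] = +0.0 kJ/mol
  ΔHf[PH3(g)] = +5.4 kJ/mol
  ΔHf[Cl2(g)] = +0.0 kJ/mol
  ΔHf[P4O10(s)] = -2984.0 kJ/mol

ΔH° = -2355.4 kJ/mol

Products: 3·(+0.0) + 1·(-2984.0) + 3·(+0.0) = -2984.0
Reactants: 2·(+5.4) + 5·(+0.0) + 2·(-319.7) = -628.6
ΔH° = (-2984.0) − (-628.6) = -2355.4 kJ/mol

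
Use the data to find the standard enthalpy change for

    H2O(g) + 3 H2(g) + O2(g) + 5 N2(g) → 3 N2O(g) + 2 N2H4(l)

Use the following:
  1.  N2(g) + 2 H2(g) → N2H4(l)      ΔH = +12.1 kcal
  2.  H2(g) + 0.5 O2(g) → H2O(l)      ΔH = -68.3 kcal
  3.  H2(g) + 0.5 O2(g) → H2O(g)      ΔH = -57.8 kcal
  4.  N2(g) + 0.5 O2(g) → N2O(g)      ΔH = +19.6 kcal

ΔH = 140.8 kcal

eq. 1 × 2 (×2 to match 2 N2H4(l) in the target): (2)·(+12.1) = +24.2 kcal
eq. 2: not needed (H2O(l) appears nowhere else).
eq. 3 reversed (reverse to put H2O(g) on the reactant side): +57.8 kcal
eq. 4 × 3 (×3 to match 3 N2O(g) in the target): (3)·(+19.6) = +58.8 kcal
Combining the equations, ΔH = (+24.2) + (+57.8) + (+58.8) = 140.8 kcal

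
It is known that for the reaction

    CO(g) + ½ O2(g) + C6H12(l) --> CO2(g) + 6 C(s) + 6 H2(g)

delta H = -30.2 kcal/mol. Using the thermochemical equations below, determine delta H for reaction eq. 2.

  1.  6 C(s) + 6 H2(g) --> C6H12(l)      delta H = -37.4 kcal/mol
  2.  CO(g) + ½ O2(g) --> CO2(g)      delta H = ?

delta H = -67.6 kcal/mol

eq. 1 reversed (C6H12(l) must end up as a reactant): +37.4 kcal/mol
eq. 2 as written (CO(g) already on the reactant side): contributes x
-30.2 = (+37.4) + x
x = (-30.2 − (+37.4)) / (1) = -67.6 kcal/mol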